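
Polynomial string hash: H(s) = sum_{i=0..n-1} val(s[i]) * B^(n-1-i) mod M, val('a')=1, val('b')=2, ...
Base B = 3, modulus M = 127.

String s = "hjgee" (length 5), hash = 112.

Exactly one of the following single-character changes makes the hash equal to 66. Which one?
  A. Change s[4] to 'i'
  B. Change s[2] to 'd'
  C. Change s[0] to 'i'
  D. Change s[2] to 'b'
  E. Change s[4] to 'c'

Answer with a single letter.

Option A: s[4]='e'->'i', delta=(9-5)*3^0 mod 127 = 4, hash=112+4 mod 127 = 116
Option B: s[2]='g'->'d', delta=(4-7)*3^2 mod 127 = 100, hash=112+100 mod 127 = 85
Option C: s[0]='h'->'i', delta=(9-8)*3^4 mod 127 = 81, hash=112+81 mod 127 = 66 <-- target
Option D: s[2]='g'->'b', delta=(2-7)*3^2 mod 127 = 82, hash=112+82 mod 127 = 67
Option E: s[4]='e'->'c', delta=(3-5)*3^0 mod 127 = 125, hash=112+125 mod 127 = 110

Answer: C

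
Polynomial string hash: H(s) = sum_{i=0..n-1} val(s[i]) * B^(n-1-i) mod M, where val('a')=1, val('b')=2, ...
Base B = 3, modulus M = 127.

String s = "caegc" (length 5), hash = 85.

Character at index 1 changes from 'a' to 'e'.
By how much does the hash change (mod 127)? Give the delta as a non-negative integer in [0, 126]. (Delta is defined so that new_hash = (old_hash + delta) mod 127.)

Answer: 108

Derivation:
Delta formula: (val(new) - val(old)) * B^(n-1-k) mod M
  val('e') - val('a') = 5 - 1 = 4
  B^(n-1-k) = 3^3 mod 127 = 27
  Delta = 4 * 27 mod 127 = 108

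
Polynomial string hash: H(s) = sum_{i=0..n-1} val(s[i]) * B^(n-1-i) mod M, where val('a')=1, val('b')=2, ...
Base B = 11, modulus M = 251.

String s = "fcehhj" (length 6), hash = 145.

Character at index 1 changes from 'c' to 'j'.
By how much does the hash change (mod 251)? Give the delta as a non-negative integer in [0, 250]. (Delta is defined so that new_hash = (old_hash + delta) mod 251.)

Delta formula: (val(new) - val(old)) * B^(n-1-k) mod M
  val('j') - val('c') = 10 - 3 = 7
  B^(n-1-k) = 11^4 mod 251 = 83
  Delta = 7 * 83 mod 251 = 79

Answer: 79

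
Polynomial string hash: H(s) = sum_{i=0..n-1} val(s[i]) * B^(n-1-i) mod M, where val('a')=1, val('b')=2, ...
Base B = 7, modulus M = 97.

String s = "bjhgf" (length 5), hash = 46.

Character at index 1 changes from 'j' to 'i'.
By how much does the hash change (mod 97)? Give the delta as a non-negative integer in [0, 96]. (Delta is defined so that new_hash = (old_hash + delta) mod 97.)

Answer: 45

Derivation:
Delta formula: (val(new) - val(old)) * B^(n-1-k) mod M
  val('i') - val('j') = 9 - 10 = -1
  B^(n-1-k) = 7^3 mod 97 = 52
  Delta = -1 * 52 mod 97 = 45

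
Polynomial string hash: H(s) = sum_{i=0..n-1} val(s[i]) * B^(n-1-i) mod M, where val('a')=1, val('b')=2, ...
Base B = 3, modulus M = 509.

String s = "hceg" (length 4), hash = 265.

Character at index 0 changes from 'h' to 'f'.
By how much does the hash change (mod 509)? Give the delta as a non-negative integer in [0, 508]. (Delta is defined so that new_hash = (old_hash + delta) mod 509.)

Delta formula: (val(new) - val(old)) * B^(n-1-k) mod M
  val('f') - val('h') = 6 - 8 = -2
  B^(n-1-k) = 3^3 mod 509 = 27
  Delta = -2 * 27 mod 509 = 455

Answer: 455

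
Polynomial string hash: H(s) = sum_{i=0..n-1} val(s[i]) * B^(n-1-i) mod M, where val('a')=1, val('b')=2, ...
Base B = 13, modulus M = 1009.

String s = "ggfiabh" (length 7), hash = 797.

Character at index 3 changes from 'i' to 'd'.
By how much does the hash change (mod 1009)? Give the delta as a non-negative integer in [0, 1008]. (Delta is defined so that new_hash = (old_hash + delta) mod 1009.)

Answer: 114

Derivation:
Delta formula: (val(new) - val(old)) * B^(n-1-k) mod M
  val('d') - val('i') = 4 - 9 = -5
  B^(n-1-k) = 13^3 mod 1009 = 179
  Delta = -5 * 179 mod 1009 = 114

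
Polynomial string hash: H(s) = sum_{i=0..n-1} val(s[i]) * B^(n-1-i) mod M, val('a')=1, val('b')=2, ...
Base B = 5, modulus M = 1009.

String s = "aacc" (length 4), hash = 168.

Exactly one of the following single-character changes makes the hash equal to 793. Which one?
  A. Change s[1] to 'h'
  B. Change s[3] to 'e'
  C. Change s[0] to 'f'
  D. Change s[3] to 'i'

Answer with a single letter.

Option A: s[1]='a'->'h', delta=(8-1)*5^2 mod 1009 = 175, hash=168+175 mod 1009 = 343
Option B: s[3]='c'->'e', delta=(5-3)*5^0 mod 1009 = 2, hash=168+2 mod 1009 = 170
Option C: s[0]='a'->'f', delta=(6-1)*5^3 mod 1009 = 625, hash=168+625 mod 1009 = 793 <-- target
Option D: s[3]='c'->'i', delta=(9-3)*5^0 mod 1009 = 6, hash=168+6 mod 1009 = 174

Answer: C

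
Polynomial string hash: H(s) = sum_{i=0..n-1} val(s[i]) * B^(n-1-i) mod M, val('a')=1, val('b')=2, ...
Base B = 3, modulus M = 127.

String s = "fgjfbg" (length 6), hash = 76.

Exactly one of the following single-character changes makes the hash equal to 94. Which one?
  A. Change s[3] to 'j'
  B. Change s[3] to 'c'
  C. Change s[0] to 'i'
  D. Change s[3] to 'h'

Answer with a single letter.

Answer: D

Derivation:
Option A: s[3]='f'->'j', delta=(10-6)*3^2 mod 127 = 36, hash=76+36 mod 127 = 112
Option B: s[3]='f'->'c', delta=(3-6)*3^2 mod 127 = 100, hash=76+100 mod 127 = 49
Option C: s[0]='f'->'i', delta=(9-6)*3^5 mod 127 = 94, hash=76+94 mod 127 = 43
Option D: s[3]='f'->'h', delta=(8-6)*3^2 mod 127 = 18, hash=76+18 mod 127 = 94 <-- target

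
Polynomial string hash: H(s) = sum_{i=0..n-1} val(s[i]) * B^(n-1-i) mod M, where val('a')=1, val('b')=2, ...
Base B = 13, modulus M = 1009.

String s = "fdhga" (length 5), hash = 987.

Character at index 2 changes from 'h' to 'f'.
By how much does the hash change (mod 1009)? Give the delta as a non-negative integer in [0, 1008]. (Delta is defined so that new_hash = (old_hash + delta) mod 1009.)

Answer: 671

Derivation:
Delta formula: (val(new) - val(old)) * B^(n-1-k) mod M
  val('f') - val('h') = 6 - 8 = -2
  B^(n-1-k) = 13^2 mod 1009 = 169
  Delta = -2 * 169 mod 1009 = 671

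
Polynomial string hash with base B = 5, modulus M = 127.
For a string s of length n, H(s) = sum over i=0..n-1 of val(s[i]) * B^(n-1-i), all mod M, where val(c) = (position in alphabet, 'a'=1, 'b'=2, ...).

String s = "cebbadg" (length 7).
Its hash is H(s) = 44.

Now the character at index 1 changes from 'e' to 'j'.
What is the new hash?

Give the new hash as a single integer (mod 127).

Answer: 48

Derivation:
val('e') = 5, val('j') = 10
Position k = 1, exponent = n-1-k = 5
B^5 mod M = 5^5 mod 127 = 77
Delta = (10 - 5) * 77 mod 127 = 4
New hash = (44 + 4) mod 127 = 48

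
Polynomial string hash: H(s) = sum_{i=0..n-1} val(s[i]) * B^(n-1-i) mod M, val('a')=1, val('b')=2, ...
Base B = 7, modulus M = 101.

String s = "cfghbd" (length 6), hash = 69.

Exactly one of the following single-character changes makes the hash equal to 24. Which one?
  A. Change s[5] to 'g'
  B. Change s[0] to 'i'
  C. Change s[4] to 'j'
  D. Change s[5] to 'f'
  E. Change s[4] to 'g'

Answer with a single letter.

Answer: C

Derivation:
Option A: s[5]='d'->'g', delta=(7-4)*7^0 mod 101 = 3, hash=69+3 mod 101 = 72
Option B: s[0]='c'->'i', delta=(9-3)*7^5 mod 101 = 44, hash=69+44 mod 101 = 12
Option C: s[4]='b'->'j', delta=(10-2)*7^1 mod 101 = 56, hash=69+56 mod 101 = 24 <-- target
Option D: s[5]='d'->'f', delta=(6-4)*7^0 mod 101 = 2, hash=69+2 mod 101 = 71
Option E: s[4]='b'->'g', delta=(7-2)*7^1 mod 101 = 35, hash=69+35 mod 101 = 3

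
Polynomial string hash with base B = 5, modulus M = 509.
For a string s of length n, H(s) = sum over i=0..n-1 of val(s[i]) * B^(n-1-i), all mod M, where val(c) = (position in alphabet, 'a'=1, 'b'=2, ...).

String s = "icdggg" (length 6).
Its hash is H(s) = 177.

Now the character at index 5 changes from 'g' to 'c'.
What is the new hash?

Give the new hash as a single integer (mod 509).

val('g') = 7, val('c') = 3
Position k = 5, exponent = n-1-k = 0
B^0 mod M = 5^0 mod 509 = 1
Delta = (3 - 7) * 1 mod 509 = 505
New hash = (177 + 505) mod 509 = 173

Answer: 173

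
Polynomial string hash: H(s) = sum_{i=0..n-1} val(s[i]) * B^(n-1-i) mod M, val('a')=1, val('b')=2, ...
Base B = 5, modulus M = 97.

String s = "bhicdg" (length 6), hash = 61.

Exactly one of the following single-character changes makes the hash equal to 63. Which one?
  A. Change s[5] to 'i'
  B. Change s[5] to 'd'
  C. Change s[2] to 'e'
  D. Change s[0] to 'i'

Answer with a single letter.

Answer: A

Derivation:
Option A: s[5]='g'->'i', delta=(9-7)*5^0 mod 97 = 2, hash=61+2 mod 97 = 63 <-- target
Option B: s[5]='g'->'d', delta=(4-7)*5^0 mod 97 = 94, hash=61+94 mod 97 = 58
Option C: s[2]='i'->'e', delta=(5-9)*5^3 mod 97 = 82, hash=61+82 mod 97 = 46
Option D: s[0]='b'->'i', delta=(9-2)*5^5 mod 97 = 50, hash=61+50 mod 97 = 14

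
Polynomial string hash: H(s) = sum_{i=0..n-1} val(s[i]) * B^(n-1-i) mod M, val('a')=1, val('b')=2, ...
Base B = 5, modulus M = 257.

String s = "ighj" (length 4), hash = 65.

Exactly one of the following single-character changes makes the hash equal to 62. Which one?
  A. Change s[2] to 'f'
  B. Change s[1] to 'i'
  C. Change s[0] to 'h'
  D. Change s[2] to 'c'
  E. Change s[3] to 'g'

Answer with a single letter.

Answer: E

Derivation:
Option A: s[2]='h'->'f', delta=(6-8)*5^1 mod 257 = 247, hash=65+247 mod 257 = 55
Option B: s[1]='g'->'i', delta=(9-7)*5^2 mod 257 = 50, hash=65+50 mod 257 = 115
Option C: s[0]='i'->'h', delta=(8-9)*5^3 mod 257 = 132, hash=65+132 mod 257 = 197
Option D: s[2]='h'->'c', delta=(3-8)*5^1 mod 257 = 232, hash=65+232 mod 257 = 40
Option E: s[3]='j'->'g', delta=(7-10)*5^0 mod 257 = 254, hash=65+254 mod 257 = 62 <-- target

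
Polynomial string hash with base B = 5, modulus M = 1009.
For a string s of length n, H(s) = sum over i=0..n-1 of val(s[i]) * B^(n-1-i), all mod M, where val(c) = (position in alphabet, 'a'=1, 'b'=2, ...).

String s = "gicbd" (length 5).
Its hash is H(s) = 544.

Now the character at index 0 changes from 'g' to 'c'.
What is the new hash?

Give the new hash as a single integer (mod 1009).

val('g') = 7, val('c') = 3
Position k = 0, exponent = n-1-k = 4
B^4 mod M = 5^4 mod 1009 = 625
Delta = (3 - 7) * 625 mod 1009 = 527
New hash = (544 + 527) mod 1009 = 62

Answer: 62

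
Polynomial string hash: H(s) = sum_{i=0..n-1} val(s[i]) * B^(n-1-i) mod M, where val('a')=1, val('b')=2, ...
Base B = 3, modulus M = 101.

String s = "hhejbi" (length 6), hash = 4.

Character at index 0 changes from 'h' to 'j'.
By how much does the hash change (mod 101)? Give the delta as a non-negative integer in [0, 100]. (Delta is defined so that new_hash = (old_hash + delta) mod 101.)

Delta formula: (val(new) - val(old)) * B^(n-1-k) mod M
  val('j') - val('h') = 10 - 8 = 2
  B^(n-1-k) = 3^5 mod 101 = 41
  Delta = 2 * 41 mod 101 = 82

Answer: 82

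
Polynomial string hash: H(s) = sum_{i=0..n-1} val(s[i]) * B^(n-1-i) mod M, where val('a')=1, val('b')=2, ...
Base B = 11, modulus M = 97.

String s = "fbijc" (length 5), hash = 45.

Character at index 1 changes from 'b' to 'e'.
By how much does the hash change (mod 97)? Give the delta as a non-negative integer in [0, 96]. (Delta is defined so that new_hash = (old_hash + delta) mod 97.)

Answer: 16

Derivation:
Delta formula: (val(new) - val(old)) * B^(n-1-k) mod M
  val('e') - val('b') = 5 - 2 = 3
  B^(n-1-k) = 11^3 mod 97 = 70
  Delta = 3 * 70 mod 97 = 16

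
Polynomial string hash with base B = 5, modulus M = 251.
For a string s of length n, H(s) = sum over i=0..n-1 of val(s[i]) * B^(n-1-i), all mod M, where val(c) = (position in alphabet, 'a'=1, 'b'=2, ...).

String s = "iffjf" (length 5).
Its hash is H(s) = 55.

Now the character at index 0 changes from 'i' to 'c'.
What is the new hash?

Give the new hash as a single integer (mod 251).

Answer: 70

Derivation:
val('i') = 9, val('c') = 3
Position k = 0, exponent = n-1-k = 4
B^4 mod M = 5^4 mod 251 = 123
Delta = (3 - 9) * 123 mod 251 = 15
New hash = (55 + 15) mod 251 = 70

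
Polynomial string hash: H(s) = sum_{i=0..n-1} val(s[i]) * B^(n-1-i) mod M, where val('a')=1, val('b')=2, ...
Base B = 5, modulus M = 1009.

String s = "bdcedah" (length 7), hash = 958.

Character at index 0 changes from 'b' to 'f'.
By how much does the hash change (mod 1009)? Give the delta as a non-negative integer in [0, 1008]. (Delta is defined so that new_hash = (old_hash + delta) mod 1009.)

Delta formula: (val(new) - val(old)) * B^(n-1-k) mod M
  val('f') - val('b') = 6 - 2 = 4
  B^(n-1-k) = 5^6 mod 1009 = 490
  Delta = 4 * 490 mod 1009 = 951

Answer: 951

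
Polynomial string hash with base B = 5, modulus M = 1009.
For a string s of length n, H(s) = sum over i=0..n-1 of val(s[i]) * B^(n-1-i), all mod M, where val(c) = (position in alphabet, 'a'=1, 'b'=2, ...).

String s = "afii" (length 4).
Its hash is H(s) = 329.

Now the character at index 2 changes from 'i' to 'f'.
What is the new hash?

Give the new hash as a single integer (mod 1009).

Answer: 314

Derivation:
val('i') = 9, val('f') = 6
Position k = 2, exponent = n-1-k = 1
B^1 mod M = 5^1 mod 1009 = 5
Delta = (6 - 9) * 5 mod 1009 = 994
New hash = (329 + 994) mod 1009 = 314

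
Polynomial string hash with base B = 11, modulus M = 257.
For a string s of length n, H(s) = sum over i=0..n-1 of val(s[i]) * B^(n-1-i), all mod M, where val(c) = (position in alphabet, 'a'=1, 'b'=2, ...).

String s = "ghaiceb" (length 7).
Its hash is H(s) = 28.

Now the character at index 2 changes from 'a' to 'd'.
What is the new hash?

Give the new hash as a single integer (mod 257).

Answer: 4

Derivation:
val('a') = 1, val('d') = 4
Position k = 2, exponent = n-1-k = 4
B^4 mod M = 11^4 mod 257 = 249
Delta = (4 - 1) * 249 mod 257 = 233
New hash = (28 + 233) mod 257 = 4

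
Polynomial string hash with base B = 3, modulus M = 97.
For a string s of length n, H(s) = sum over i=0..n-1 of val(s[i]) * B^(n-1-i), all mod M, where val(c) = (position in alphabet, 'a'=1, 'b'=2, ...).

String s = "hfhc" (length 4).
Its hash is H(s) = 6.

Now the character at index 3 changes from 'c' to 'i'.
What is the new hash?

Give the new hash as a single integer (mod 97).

Answer: 12

Derivation:
val('c') = 3, val('i') = 9
Position k = 3, exponent = n-1-k = 0
B^0 mod M = 3^0 mod 97 = 1
Delta = (9 - 3) * 1 mod 97 = 6
New hash = (6 + 6) mod 97 = 12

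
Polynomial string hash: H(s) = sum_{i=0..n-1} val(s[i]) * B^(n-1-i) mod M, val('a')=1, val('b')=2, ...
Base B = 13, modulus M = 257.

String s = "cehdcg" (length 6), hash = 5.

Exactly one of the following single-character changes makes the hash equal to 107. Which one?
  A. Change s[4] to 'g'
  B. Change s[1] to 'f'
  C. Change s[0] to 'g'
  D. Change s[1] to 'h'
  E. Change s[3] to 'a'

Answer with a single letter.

Option A: s[4]='c'->'g', delta=(7-3)*13^1 mod 257 = 52, hash=5+52 mod 257 = 57
Option B: s[1]='e'->'f', delta=(6-5)*13^4 mod 257 = 34, hash=5+34 mod 257 = 39
Option C: s[0]='c'->'g', delta=(7-3)*13^5 mod 257 = 226, hash=5+226 mod 257 = 231
Option D: s[1]='e'->'h', delta=(8-5)*13^4 mod 257 = 102, hash=5+102 mod 257 = 107 <-- target
Option E: s[3]='d'->'a', delta=(1-4)*13^2 mod 257 = 7, hash=5+7 mod 257 = 12

Answer: D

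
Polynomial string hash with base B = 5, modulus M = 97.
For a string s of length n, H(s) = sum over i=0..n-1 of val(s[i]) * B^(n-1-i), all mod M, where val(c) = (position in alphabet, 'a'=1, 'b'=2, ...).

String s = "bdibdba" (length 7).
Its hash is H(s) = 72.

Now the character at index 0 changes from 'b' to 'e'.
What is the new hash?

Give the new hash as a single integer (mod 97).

Answer: 96

Derivation:
val('b') = 2, val('e') = 5
Position k = 0, exponent = n-1-k = 6
B^6 mod M = 5^6 mod 97 = 8
Delta = (5 - 2) * 8 mod 97 = 24
New hash = (72 + 24) mod 97 = 96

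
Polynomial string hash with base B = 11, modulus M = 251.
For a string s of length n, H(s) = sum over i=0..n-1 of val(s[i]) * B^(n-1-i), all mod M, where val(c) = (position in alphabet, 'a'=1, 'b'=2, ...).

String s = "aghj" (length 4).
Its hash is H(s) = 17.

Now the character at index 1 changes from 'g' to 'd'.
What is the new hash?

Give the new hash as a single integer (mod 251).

val('g') = 7, val('d') = 4
Position k = 1, exponent = n-1-k = 2
B^2 mod M = 11^2 mod 251 = 121
Delta = (4 - 7) * 121 mod 251 = 139
New hash = (17 + 139) mod 251 = 156

Answer: 156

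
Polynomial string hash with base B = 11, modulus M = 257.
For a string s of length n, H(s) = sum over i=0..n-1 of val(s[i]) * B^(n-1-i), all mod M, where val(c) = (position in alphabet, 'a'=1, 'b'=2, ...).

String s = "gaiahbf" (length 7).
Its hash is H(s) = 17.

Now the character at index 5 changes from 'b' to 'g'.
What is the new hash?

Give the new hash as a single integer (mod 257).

Answer: 72

Derivation:
val('b') = 2, val('g') = 7
Position k = 5, exponent = n-1-k = 1
B^1 mod M = 11^1 mod 257 = 11
Delta = (7 - 2) * 11 mod 257 = 55
New hash = (17 + 55) mod 257 = 72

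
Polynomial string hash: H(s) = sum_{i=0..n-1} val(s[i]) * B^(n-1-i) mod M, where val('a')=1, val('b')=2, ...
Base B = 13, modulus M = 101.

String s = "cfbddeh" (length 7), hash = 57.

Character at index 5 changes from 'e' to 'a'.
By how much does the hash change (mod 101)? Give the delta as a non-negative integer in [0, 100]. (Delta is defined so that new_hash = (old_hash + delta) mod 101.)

Answer: 49

Derivation:
Delta formula: (val(new) - val(old)) * B^(n-1-k) mod M
  val('a') - val('e') = 1 - 5 = -4
  B^(n-1-k) = 13^1 mod 101 = 13
  Delta = -4 * 13 mod 101 = 49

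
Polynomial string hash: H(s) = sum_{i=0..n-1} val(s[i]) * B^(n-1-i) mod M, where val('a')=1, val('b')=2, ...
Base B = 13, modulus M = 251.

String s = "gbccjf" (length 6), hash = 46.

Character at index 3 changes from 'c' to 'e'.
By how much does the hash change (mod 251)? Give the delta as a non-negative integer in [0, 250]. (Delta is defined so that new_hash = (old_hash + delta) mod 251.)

Answer: 87

Derivation:
Delta formula: (val(new) - val(old)) * B^(n-1-k) mod M
  val('e') - val('c') = 5 - 3 = 2
  B^(n-1-k) = 13^2 mod 251 = 169
  Delta = 2 * 169 mod 251 = 87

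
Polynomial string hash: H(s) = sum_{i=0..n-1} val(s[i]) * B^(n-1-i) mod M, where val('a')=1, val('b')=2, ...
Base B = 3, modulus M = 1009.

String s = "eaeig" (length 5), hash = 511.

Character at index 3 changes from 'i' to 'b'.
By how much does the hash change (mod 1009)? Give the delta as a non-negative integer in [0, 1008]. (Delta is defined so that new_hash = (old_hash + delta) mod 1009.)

Delta formula: (val(new) - val(old)) * B^(n-1-k) mod M
  val('b') - val('i') = 2 - 9 = -7
  B^(n-1-k) = 3^1 mod 1009 = 3
  Delta = -7 * 3 mod 1009 = 988

Answer: 988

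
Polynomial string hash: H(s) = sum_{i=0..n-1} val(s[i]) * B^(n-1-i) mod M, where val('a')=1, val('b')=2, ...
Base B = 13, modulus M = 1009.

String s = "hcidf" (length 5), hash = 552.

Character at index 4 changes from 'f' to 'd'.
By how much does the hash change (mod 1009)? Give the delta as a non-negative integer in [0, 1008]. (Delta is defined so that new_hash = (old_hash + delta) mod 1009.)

Delta formula: (val(new) - val(old)) * B^(n-1-k) mod M
  val('d') - val('f') = 4 - 6 = -2
  B^(n-1-k) = 13^0 mod 1009 = 1
  Delta = -2 * 1 mod 1009 = 1007

Answer: 1007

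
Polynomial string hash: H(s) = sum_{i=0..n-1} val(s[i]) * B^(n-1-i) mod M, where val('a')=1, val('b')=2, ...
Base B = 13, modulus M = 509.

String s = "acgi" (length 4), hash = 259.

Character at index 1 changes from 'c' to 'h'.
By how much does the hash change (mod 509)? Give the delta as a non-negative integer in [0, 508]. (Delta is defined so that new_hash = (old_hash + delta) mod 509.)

Delta formula: (val(new) - val(old)) * B^(n-1-k) mod M
  val('h') - val('c') = 8 - 3 = 5
  B^(n-1-k) = 13^2 mod 509 = 169
  Delta = 5 * 169 mod 509 = 336

Answer: 336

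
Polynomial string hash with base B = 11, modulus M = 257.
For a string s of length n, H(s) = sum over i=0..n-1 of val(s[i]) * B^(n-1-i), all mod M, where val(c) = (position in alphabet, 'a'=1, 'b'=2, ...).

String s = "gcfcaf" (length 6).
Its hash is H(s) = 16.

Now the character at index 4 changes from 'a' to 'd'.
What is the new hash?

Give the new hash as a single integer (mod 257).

Answer: 49

Derivation:
val('a') = 1, val('d') = 4
Position k = 4, exponent = n-1-k = 1
B^1 mod M = 11^1 mod 257 = 11
Delta = (4 - 1) * 11 mod 257 = 33
New hash = (16 + 33) mod 257 = 49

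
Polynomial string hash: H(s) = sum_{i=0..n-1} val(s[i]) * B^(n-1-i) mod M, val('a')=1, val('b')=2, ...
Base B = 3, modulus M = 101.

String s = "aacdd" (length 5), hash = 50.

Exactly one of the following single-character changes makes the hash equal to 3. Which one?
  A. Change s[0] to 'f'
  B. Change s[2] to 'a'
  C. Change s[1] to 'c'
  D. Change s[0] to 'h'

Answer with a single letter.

Answer: C

Derivation:
Option A: s[0]='a'->'f', delta=(6-1)*3^4 mod 101 = 1, hash=50+1 mod 101 = 51
Option B: s[2]='c'->'a', delta=(1-3)*3^2 mod 101 = 83, hash=50+83 mod 101 = 32
Option C: s[1]='a'->'c', delta=(3-1)*3^3 mod 101 = 54, hash=50+54 mod 101 = 3 <-- target
Option D: s[0]='a'->'h', delta=(8-1)*3^4 mod 101 = 62, hash=50+62 mod 101 = 11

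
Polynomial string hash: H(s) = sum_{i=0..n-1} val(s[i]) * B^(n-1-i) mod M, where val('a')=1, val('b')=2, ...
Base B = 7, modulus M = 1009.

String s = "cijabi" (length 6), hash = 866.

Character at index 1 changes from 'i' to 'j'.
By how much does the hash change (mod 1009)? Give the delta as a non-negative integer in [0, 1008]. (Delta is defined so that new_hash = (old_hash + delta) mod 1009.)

Delta formula: (val(new) - val(old)) * B^(n-1-k) mod M
  val('j') - val('i') = 10 - 9 = 1
  B^(n-1-k) = 7^4 mod 1009 = 383
  Delta = 1 * 383 mod 1009 = 383

Answer: 383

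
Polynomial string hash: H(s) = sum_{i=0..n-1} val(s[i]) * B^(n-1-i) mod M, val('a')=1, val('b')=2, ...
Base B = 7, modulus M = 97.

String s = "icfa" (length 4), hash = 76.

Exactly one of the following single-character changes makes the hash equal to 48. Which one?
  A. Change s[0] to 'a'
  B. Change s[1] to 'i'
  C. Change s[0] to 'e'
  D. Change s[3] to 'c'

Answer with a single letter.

Option A: s[0]='i'->'a', delta=(1-9)*7^3 mod 97 = 69, hash=76+69 mod 97 = 48 <-- target
Option B: s[1]='c'->'i', delta=(9-3)*7^2 mod 97 = 3, hash=76+3 mod 97 = 79
Option C: s[0]='i'->'e', delta=(5-9)*7^3 mod 97 = 83, hash=76+83 mod 97 = 62
Option D: s[3]='a'->'c', delta=(3-1)*7^0 mod 97 = 2, hash=76+2 mod 97 = 78

Answer: A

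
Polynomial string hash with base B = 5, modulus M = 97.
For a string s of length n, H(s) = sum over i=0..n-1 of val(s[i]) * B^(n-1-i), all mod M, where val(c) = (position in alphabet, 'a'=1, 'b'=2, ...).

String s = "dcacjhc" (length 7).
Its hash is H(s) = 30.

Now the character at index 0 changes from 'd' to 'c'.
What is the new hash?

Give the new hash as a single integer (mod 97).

val('d') = 4, val('c') = 3
Position k = 0, exponent = n-1-k = 6
B^6 mod M = 5^6 mod 97 = 8
Delta = (3 - 4) * 8 mod 97 = 89
New hash = (30 + 89) mod 97 = 22

Answer: 22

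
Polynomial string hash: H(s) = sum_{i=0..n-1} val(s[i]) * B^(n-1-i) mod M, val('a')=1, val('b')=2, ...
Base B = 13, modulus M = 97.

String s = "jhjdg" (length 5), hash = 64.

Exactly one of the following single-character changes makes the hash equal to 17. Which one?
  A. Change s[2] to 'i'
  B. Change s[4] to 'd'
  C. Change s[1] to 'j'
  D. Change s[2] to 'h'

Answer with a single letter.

Answer: D

Derivation:
Option A: s[2]='j'->'i', delta=(9-10)*13^2 mod 97 = 25, hash=64+25 mod 97 = 89
Option B: s[4]='g'->'d', delta=(4-7)*13^0 mod 97 = 94, hash=64+94 mod 97 = 61
Option C: s[1]='h'->'j', delta=(10-8)*13^3 mod 97 = 29, hash=64+29 mod 97 = 93
Option D: s[2]='j'->'h', delta=(8-10)*13^2 mod 97 = 50, hash=64+50 mod 97 = 17 <-- target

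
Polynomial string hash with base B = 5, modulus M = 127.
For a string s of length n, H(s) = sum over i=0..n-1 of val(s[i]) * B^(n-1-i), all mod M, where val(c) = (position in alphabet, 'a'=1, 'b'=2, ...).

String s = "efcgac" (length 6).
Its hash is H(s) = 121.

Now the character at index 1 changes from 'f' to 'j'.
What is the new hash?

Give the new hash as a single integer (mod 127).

Answer: 81

Derivation:
val('f') = 6, val('j') = 10
Position k = 1, exponent = n-1-k = 4
B^4 mod M = 5^4 mod 127 = 117
Delta = (10 - 6) * 117 mod 127 = 87
New hash = (121 + 87) mod 127 = 81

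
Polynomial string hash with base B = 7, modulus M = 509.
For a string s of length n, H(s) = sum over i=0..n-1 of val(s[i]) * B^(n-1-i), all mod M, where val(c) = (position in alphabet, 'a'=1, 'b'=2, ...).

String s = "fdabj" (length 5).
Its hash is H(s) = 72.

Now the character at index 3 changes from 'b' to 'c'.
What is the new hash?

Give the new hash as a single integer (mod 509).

Answer: 79

Derivation:
val('b') = 2, val('c') = 3
Position k = 3, exponent = n-1-k = 1
B^1 mod M = 7^1 mod 509 = 7
Delta = (3 - 2) * 7 mod 509 = 7
New hash = (72 + 7) mod 509 = 79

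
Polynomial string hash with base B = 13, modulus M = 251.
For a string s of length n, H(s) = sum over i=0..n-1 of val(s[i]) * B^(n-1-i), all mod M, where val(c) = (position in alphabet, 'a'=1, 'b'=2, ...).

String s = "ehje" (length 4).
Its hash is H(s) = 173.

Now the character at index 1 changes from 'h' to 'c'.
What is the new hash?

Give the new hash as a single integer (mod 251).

val('h') = 8, val('c') = 3
Position k = 1, exponent = n-1-k = 2
B^2 mod M = 13^2 mod 251 = 169
Delta = (3 - 8) * 169 mod 251 = 159
New hash = (173 + 159) mod 251 = 81

Answer: 81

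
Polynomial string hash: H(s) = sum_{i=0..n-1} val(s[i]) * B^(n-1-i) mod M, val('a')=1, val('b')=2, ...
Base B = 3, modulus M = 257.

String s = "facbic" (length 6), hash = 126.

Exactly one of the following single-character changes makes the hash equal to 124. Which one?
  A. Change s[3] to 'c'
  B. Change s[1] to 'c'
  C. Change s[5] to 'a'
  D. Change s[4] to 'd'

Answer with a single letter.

Option A: s[3]='b'->'c', delta=(3-2)*3^2 mod 257 = 9, hash=126+9 mod 257 = 135
Option B: s[1]='a'->'c', delta=(3-1)*3^4 mod 257 = 162, hash=126+162 mod 257 = 31
Option C: s[5]='c'->'a', delta=(1-3)*3^0 mod 257 = 255, hash=126+255 mod 257 = 124 <-- target
Option D: s[4]='i'->'d', delta=(4-9)*3^1 mod 257 = 242, hash=126+242 mod 257 = 111

Answer: C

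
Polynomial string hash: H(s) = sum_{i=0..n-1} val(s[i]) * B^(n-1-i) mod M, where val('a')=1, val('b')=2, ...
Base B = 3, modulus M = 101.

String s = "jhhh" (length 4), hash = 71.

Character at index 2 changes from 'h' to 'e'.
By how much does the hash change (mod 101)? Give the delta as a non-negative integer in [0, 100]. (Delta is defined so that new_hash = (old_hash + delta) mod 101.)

Answer: 92

Derivation:
Delta formula: (val(new) - val(old)) * B^(n-1-k) mod M
  val('e') - val('h') = 5 - 8 = -3
  B^(n-1-k) = 3^1 mod 101 = 3
  Delta = -3 * 3 mod 101 = 92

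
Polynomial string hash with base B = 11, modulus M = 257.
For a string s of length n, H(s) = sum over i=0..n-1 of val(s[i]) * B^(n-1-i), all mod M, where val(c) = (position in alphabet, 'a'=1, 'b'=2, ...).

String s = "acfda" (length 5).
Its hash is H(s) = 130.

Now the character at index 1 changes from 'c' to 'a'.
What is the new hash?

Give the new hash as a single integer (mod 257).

val('c') = 3, val('a') = 1
Position k = 1, exponent = n-1-k = 3
B^3 mod M = 11^3 mod 257 = 46
Delta = (1 - 3) * 46 mod 257 = 165
New hash = (130 + 165) mod 257 = 38

Answer: 38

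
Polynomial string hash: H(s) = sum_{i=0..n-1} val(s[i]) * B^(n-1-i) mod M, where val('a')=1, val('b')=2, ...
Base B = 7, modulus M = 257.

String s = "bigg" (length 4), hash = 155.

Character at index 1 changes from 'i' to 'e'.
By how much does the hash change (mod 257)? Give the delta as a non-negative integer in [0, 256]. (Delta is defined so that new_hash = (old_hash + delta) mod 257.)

Answer: 61

Derivation:
Delta formula: (val(new) - val(old)) * B^(n-1-k) mod M
  val('e') - val('i') = 5 - 9 = -4
  B^(n-1-k) = 7^2 mod 257 = 49
  Delta = -4 * 49 mod 257 = 61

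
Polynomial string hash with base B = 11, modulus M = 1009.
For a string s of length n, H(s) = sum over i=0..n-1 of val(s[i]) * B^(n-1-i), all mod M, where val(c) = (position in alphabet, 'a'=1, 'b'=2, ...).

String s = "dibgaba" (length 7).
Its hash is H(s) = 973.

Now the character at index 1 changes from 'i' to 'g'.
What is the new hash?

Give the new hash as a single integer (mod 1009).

Answer: 742

Derivation:
val('i') = 9, val('g') = 7
Position k = 1, exponent = n-1-k = 5
B^5 mod M = 11^5 mod 1009 = 620
Delta = (7 - 9) * 620 mod 1009 = 778
New hash = (973 + 778) mod 1009 = 742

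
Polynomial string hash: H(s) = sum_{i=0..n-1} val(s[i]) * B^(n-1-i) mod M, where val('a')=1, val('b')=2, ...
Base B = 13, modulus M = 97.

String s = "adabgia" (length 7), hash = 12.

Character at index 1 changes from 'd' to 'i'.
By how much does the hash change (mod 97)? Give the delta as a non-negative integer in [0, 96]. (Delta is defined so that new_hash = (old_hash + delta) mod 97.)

Answer: 79

Derivation:
Delta formula: (val(new) - val(old)) * B^(n-1-k) mod M
  val('i') - val('d') = 9 - 4 = 5
  B^(n-1-k) = 13^5 mod 97 = 74
  Delta = 5 * 74 mod 97 = 79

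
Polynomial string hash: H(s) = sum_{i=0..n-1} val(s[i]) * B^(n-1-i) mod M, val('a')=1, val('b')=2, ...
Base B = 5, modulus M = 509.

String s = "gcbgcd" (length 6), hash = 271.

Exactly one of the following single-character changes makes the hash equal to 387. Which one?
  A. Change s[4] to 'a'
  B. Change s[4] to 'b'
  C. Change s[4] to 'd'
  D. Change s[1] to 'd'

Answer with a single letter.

Answer: D

Derivation:
Option A: s[4]='c'->'a', delta=(1-3)*5^1 mod 509 = 499, hash=271+499 mod 509 = 261
Option B: s[4]='c'->'b', delta=(2-3)*5^1 mod 509 = 504, hash=271+504 mod 509 = 266
Option C: s[4]='c'->'d', delta=(4-3)*5^1 mod 509 = 5, hash=271+5 mod 509 = 276
Option D: s[1]='c'->'d', delta=(4-3)*5^4 mod 509 = 116, hash=271+116 mod 509 = 387 <-- target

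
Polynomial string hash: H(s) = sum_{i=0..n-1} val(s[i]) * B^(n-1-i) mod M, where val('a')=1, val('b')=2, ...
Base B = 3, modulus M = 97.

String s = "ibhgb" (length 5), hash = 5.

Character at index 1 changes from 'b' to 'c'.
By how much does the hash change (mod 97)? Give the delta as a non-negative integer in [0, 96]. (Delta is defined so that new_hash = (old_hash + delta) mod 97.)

Answer: 27

Derivation:
Delta formula: (val(new) - val(old)) * B^(n-1-k) mod M
  val('c') - val('b') = 3 - 2 = 1
  B^(n-1-k) = 3^3 mod 97 = 27
  Delta = 1 * 27 mod 97 = 27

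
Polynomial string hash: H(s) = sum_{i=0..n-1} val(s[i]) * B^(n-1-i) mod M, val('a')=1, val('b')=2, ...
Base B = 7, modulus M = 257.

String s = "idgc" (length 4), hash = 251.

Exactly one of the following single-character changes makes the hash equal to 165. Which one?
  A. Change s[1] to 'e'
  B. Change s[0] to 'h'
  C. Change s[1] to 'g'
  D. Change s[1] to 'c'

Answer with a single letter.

Answer: B

Derivation:
Option A: s[1]='d'->'e', delta=(5-4)*7^2 mod 257 = 49, hash=251+49 mod 257 = 43
Option B: s[0]='i'->'h', delta=(8-9)*7^3 mod 257 = 171, hash=251+171 mod 257 = 165 <-- target
Option C: s[1]='d'->'g', delta=(7-4)*7^2 mod 257 = 147, hash=251+147 mod 257 = 141
Option D: s[1]='d'->'c', delta=(3-4)*7^2 mod 257 = 208, hash=251+208 mod 257 = 202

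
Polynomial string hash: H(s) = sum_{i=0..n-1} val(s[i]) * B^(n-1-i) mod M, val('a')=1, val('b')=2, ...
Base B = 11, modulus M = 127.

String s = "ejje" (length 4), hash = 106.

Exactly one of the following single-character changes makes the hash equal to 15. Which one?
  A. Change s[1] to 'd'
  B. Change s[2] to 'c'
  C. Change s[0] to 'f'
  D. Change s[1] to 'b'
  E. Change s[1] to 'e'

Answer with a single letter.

Answer: A

Derivation:
Option A: s[1]='j'->'d', delta=(4-10)*11^2 mod 127 = 36, hash=106+36 mod 127 = 15 <-- target
Option B: s[2]='j'->'c', delta=(3-10)*11^1 mod 127 = 50, hash=106+50 mod 127 = 29
Option C: s[0]='e'->'f', delta=(6-5)*11^3 mod 127 = 61, hash=106+61 mod 127 = 40
Option D: s[1]='j'->'b', delta=(2-10)*11^2 mod 127 = 48, hash=106+48 mod 127 = 27
Option E: s[1]='j'->'e', delta=(5-10)*11^2 mod 127 = 30, hash=106+30 mod 127 = 9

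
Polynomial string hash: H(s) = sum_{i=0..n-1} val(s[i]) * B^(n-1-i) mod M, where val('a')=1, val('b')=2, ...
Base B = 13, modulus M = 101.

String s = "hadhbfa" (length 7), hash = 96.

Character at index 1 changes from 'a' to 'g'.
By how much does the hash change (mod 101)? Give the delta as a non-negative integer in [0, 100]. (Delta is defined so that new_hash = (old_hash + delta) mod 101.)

Answer: 1

Derivation:
Delta formula: (val(new) - val(old)) * B^(n-1-k) mod M
  val('g') - val('a') = 7 - 1 = 6
  B^(n-1-k) = 13^5 mod 101 = 17
  Delta = 6 * 17 mod 101 = 1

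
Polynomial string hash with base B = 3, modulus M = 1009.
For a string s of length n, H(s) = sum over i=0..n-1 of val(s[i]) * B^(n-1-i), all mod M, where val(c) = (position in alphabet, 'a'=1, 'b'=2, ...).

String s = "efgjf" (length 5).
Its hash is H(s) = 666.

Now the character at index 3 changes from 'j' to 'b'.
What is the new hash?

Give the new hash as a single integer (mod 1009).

Answer: 642

Derivation:
val('j') = 10, val('b') = 2
Position k = 3, exponent = n-1-k = 1
B^1 mod M = 3^1 mod 1009 = 3
Delta = (2 - 10) * 3 mod 1009 = 985
New hash = (666 + 985) mod 1009 = 642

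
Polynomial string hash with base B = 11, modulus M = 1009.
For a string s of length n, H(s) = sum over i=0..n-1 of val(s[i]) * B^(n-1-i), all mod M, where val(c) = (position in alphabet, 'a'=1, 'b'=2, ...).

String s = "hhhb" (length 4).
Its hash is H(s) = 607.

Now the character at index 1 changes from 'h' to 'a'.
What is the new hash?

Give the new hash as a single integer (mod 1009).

Answer: 769

Derivation:
val('h') = 8, val('a') = 1
Position k = 1, exponent = n-1-k = 2
B^2 mod M = 11^2 mod 1009 = 121
Delta = (1 - 8) * 121 mod 1009 = 162
New hash = (607 + 162) mod 1009 = 769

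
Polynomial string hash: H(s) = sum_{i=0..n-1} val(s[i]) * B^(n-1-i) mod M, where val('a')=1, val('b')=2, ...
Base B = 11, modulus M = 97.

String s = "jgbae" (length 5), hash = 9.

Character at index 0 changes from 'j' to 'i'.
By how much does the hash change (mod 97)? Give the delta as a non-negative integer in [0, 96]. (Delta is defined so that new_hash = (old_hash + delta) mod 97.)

Answer: 6

Derivation:
Delta formula: (val(new) - val(old)) * B^(n-1-k) mod M
  val('i') - val('j') = 9 - 10 = -1
  B^(n-1-k) = 11^4 mod 97 = 91
  Delta = -1 * 91 mod 97 = 6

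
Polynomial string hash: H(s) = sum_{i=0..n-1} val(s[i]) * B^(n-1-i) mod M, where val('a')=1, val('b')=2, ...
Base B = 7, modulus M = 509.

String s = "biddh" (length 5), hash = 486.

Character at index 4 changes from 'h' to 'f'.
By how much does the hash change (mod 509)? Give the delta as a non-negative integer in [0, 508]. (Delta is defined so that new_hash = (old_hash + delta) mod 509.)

Answer: 507

Derivation:
Delta formula: (val(new) - val(old)) * B^(n-1-k) mod M
  val('f') - val('h') = 6 - 8 = -2
  B^(n-1-k) = 7^0 mod 509 = 1
  Delta = -2 * 1 mod 509 = 507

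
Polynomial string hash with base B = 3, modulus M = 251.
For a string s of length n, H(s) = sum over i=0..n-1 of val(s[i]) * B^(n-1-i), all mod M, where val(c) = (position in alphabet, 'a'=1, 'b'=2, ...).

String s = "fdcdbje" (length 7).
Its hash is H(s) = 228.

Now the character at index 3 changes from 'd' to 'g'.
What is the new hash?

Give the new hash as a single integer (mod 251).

val('d') = 4, val('g') = 7
Position k = 3, exponent = n-1-k = 3
B^3 mod M = 3^3 mod 251 = 27
Delta = (7 - 4) * 27 mod 251 = 81
New hash = (228 + 81) mod 251 = 58

Answer: 58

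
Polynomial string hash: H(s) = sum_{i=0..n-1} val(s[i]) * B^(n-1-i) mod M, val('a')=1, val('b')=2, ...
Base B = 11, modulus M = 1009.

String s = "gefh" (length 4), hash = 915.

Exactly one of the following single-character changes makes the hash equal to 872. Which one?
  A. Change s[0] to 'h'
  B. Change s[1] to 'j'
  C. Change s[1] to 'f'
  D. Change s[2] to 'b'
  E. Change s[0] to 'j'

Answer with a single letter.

Option A: s[0]='g'->'h', delta=(8-7)*11^3 mod 1009 = 322, hash=915+322 mod 1009 = 228
Option B: s[1]='e'->'j', delta=(10-5)*11^2 mod 1009 = 605, hash=915+605 mod 1009 = 511
Option C: s[1]='e'->'f', delta=(6-5)*11^2 mod 1009 = 121, hash=915+121 mod 1009 = 27
Option D: s[2]='f'->'b', delta=(2-6)*11^1 mod 1009 = 965, hash=915+965 mod 1009 = 871
Option E: s[0]='g'->'j', delta=(10-7)*11^3 mod 1009 = 966, hash=915+966 mod 1009 = 872 <-- target

Answer: E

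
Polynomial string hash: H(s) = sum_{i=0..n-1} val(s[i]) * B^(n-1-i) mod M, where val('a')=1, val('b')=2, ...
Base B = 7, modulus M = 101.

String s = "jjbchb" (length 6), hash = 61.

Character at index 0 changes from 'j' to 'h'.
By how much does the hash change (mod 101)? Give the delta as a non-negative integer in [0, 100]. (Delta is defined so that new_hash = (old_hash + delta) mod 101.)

Answer: 19

Derivation:
Delta formula: (val(new) - val(old)) * B^(n-1-k) mod M
  val('h') - val('j') = 8 - 10 = -2
  B^(n-1-k) = 7^5 mod 101 = 41
  Delta = -2 * 41 mod 101 = 19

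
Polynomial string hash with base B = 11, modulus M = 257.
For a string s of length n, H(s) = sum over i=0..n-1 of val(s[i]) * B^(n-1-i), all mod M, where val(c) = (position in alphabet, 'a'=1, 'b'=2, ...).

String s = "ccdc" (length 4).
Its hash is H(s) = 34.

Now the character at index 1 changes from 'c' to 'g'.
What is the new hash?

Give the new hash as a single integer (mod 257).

val('c') = 3, val('g') = 7
Position k = 1, exponent = n-1-k = 2
B^2 mod M = 11^2 mod 257 = 121
Delta = (7 - 3) * 121 mod 257 = 227
New hash = (34 + 227) mod 257 = 4

Answer: 4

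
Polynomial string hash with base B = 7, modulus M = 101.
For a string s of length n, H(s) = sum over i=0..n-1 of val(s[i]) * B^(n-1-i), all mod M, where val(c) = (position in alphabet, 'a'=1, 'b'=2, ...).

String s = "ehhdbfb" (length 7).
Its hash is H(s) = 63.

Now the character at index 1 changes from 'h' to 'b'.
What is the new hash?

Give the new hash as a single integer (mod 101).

Answer: 19

Derivation:
val('h') = 8, val('b') = 2
Position k = 1, exponent = n-1-k = 5
B^5 mod M = 7^5 mod 101 = 41
Delta = (2 - 8) * 41 mod 101 = 57
New hash = (63 + 57) mod 101 = 19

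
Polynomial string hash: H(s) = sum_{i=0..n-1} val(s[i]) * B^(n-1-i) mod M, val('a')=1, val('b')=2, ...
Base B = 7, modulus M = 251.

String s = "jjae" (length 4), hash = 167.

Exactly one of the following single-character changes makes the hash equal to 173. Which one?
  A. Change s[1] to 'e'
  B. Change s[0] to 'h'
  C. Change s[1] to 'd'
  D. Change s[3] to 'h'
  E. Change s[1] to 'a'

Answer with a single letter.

Option A: s[1]='j'->'e', delta=(5-10)*7^2 mod 251 = 6, hash=167+6 mod 251 = 173 <-- target
Option B: s[0]='j'->'h', delta=(8-10)*7^3 mod 251 = 67, hash=167+67 mod 251 = 234
Option C: s[1]='j'->'d', delta=(4-10)*7^2 mod 251 = 208, hash=167+208 mod 251 = 124
Option D: s[3]='e'->'h', delta=(8-5)*7^0 mod 251 = 3, hash=167+3 mod 251 = 170
Option E: s[1]='j'->'a', delta=(1-10)*7^2 mod 251 = 61, hash=167+61 mod 251 = 228

Answer: A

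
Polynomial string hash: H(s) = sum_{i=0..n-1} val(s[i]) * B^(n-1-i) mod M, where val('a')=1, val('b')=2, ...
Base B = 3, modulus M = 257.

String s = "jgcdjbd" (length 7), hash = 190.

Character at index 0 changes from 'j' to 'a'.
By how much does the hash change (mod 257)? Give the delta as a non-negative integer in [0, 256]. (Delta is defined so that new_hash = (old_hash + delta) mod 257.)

Answer: 121

Derivation:
Delta formula: (val(new) - val(old)) * B^(n-1-k) mod M
  val('a') - val('j') = 1 - 10 = -9
  B^(n-1-k) = 3^6 mod 257 = 215
  Delta = -9 * 215 mod 257 = 121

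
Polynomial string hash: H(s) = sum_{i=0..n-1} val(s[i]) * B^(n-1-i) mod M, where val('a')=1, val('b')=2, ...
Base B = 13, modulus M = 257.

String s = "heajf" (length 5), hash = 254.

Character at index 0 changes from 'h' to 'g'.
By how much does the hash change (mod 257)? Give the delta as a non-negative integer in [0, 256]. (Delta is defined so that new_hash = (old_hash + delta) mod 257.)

Delta formula: (val(new) - val(old)) * B^(n-1-k) mod M
  val('g') - val('h') = 7 - 8 = -1
  B^(n-1-k) = 13^4 mod 257 = 34
  Delta = -1 * 34 mod 257 = 223

Answer: 223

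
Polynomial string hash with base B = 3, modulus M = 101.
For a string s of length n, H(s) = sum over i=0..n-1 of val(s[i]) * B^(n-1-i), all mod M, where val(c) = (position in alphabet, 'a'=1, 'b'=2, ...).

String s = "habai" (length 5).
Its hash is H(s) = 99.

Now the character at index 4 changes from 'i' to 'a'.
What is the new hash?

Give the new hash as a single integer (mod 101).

val('i') = 9, val('a') = 1
Position k = 4, exponent = n-1-k = 0
B^0 mod M = 3^0 mod 101 = 1
Delta = (1 - 9) * 1 mod 101 = 93
New hash = (99 + 93) mod 101 = 91

Answer: 91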